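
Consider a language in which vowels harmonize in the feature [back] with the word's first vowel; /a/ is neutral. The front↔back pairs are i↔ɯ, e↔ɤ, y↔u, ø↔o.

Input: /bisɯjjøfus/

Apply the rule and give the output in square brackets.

[bisijjøfys]

/ɯ/ harmonizes with /i/ ([-back]) → [i]
/u/ harmonizes with /i/ ([-back]) → [y]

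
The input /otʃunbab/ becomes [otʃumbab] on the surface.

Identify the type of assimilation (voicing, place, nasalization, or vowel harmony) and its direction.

place assimilation, regressive

/n/→[m].
Each target copies a feature from the following segment, so the direction is regressive.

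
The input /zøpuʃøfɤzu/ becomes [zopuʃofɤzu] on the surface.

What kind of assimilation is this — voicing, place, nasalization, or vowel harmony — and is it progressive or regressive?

/ø/→[o] /ø/→[o].
Vowels agree with the last vowel, so the harmony is regressive.

vowel harmony, regressive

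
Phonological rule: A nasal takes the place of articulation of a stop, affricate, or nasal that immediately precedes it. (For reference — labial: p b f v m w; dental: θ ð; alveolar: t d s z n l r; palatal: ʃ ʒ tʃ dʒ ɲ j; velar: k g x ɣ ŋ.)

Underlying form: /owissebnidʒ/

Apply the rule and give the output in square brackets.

/n/ after /b/ (labial) → [m]

[owissebmidʒ]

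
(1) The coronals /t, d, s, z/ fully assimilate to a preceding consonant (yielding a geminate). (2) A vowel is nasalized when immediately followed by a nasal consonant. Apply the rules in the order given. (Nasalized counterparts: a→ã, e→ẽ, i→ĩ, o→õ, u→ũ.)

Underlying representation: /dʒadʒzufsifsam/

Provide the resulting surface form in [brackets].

Rule 1: /z/ after /dʒ/ → [dʒ] (total assimilation)
Rule 1: /s/ after /f/ → [f] (total assimilation)
Rule 1: /s/ after /f/ → [f] (total assimilation)
After rule 1: dʒadʒdʒuffiffam
Rule 2: /a/ before nasal /m/ → [ã]

[dʒadʒdʒuffiffãm]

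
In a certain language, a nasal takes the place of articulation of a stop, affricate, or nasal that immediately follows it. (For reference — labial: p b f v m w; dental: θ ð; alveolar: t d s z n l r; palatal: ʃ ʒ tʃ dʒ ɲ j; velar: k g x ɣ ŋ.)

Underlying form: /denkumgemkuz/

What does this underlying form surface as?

/n/ before /k/ (velar) → [ŋ]
/m/ before /g/ (velar) → [ŋ]
/m/ before /k/ (velar) → [ŋ]

[deŋkuŋgeŋkuz]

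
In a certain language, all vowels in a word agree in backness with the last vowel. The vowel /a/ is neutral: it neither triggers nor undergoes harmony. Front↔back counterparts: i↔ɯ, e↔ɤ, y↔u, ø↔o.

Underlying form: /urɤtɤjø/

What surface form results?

/u/ harmonizes with /ø/ ([-back]) → [y]
/ɤ/ harmonizes with /ø/ ([-back]) → [e]
/ɤ/ harmonizes with /ø/ ([-back]) → [e]

[yretejø]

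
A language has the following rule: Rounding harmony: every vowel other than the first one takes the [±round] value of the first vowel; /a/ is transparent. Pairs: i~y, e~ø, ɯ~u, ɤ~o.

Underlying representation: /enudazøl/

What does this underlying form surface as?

/u/ harmonizes with /e/ ([-round]) → [ɯ]
/ø/ harmonizes with /e/ ([-round]) → [e]

[enɯdazel]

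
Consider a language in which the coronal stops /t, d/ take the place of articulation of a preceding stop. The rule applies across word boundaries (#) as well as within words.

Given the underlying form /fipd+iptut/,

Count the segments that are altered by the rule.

/d/ after /p/ (labial) → [b]
/t/ after /p/ (labial) → [p]
2 segments change.

2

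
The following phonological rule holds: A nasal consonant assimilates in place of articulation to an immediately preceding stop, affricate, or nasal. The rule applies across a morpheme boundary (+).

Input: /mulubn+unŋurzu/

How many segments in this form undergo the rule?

2

/n/ after /b/ (labial) → [m]
/ŋ/ after /n/ (alveolar) → [n]
2 segments change.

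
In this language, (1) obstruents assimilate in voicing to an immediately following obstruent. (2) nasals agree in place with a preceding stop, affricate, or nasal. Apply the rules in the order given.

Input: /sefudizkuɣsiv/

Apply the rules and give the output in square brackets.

[sefudiskuxsiv]

Rule 1: /z/ before /k/ (voiceless) → [s]
Rule 1: /ɣ/ before /s/ (voiceless) → [x]
After rule 1: sefudiskuxsiv
Rule 2: no segment meets the rule's conditions; no change.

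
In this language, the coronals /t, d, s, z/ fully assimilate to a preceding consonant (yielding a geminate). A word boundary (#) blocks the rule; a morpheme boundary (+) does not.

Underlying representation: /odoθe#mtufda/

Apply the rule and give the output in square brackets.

[odoθe#mmuffa]

/t/ after /m/ → [m] (total assimilation)
/d/ after /f/ → [f] (total assimilation)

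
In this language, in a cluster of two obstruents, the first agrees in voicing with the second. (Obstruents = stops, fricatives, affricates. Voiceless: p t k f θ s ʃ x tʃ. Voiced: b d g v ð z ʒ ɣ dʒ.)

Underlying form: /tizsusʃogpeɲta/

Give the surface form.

/z/ before /s/ (voiceless) → [s]
/g/ before /p/ (voiceless) → [k]

[tissusʃokpeɲta]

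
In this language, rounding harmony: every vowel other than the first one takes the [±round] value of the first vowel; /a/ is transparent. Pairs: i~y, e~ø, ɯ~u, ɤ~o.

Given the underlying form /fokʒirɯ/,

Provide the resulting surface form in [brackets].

/i/ harmonizes with /o/ ([+round]) → [y]
/ɯ/ harmonizes with /o/ ([+round]) → [u]

[fokʒyru]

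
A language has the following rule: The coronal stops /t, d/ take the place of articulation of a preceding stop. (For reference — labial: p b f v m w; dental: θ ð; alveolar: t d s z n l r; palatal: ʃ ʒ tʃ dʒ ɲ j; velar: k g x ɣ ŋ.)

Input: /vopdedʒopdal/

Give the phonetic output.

[vopbedʒopbal]

/d/ after /p/ (labial) → [b]
/d/ after /p/ (labial) → [b]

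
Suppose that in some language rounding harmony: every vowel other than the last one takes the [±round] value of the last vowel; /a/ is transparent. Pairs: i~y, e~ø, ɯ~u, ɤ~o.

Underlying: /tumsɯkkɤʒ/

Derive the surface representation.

[tɯmsɯkkɤʒ]

/u/ harmonizes with /ɤ/ ([-round]) → [ɯ]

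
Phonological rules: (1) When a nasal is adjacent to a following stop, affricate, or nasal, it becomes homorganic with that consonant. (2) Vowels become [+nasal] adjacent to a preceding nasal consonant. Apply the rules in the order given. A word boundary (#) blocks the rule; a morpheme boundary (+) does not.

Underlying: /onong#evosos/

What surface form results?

[onõŋg#evosos]

Rule 1: /n/ before /g/ (velar) → [ŋ]
After rule 1: onoŋg#evosos
Rule 2: /o/ after nasal /n/ → [õ]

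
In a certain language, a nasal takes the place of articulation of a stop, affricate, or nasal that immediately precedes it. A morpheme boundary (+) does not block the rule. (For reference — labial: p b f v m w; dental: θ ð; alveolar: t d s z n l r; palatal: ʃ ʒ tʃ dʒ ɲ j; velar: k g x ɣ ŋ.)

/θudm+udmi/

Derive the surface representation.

[θudn+udni]

/m/ after /d/ (alveolar) → [n]
/m/ after /d/ (alveolar) → [n]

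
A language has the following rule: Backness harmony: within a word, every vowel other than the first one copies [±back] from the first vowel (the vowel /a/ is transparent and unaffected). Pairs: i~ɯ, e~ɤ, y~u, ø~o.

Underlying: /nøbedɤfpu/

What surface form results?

[nøbedefpy]

/ɤ/ harmonizes with /ø/ ([-back]) → [e]
/u/ harmonizes with /ø/ ([-back]) → [y]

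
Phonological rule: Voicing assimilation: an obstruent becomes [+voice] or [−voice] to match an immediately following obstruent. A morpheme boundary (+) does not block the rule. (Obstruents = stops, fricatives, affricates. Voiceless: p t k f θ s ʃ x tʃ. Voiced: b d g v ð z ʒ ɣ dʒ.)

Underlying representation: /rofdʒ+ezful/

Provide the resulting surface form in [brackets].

[rovdʒ+esful]

/f/ before /dʒ/ (voiced) → [v]
/z/ before /f/ (voiceless) → [s]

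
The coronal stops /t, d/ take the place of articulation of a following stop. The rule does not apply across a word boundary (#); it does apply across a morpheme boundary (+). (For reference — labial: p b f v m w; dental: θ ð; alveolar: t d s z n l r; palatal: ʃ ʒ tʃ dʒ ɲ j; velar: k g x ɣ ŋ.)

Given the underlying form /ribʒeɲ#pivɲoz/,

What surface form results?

no segment meets the rule's conditions; no change.

[ribʒeɲ#pivɲoz]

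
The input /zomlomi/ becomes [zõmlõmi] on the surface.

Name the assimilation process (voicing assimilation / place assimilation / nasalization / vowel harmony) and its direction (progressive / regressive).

/o/→[õ] /o/→[õ].
Each target copies a feature from the following segment, so the direction is regressive.

nasalization, regressive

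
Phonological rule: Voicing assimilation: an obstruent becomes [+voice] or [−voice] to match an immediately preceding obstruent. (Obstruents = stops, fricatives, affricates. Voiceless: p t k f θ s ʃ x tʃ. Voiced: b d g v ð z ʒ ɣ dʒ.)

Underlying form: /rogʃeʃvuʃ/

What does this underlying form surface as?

/ʃ/ after /g/ (voiced) → [ʒ]
/v/ after /ʃ/ (voiceless) → [f]

[rogʒeʃfuʃ]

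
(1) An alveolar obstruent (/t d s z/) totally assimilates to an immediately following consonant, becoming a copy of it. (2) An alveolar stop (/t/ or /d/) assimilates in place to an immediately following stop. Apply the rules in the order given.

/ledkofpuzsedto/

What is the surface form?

Rule 1: /d/ before /k/ → [k] (total assimilation)
Rule 1: /z/ before /s/ → [s] (total assimilation)
Rule 1: /d/ before /t/ → [t] (total assimilation)
After rule 1: lekkofpussetto
Rule 2: no segment meets the rule's conditions; no change.

[lekkofpussetto]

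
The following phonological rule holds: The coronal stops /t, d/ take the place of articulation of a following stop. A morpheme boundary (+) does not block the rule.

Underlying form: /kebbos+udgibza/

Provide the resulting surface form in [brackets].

[kebbos+uggibza]

/d/ before /g/ (velar) → [g]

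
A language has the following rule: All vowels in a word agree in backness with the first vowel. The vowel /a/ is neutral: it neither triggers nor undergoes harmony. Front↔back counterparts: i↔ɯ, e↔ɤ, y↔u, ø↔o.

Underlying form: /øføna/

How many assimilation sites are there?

0

No segment meets the rule's conditions.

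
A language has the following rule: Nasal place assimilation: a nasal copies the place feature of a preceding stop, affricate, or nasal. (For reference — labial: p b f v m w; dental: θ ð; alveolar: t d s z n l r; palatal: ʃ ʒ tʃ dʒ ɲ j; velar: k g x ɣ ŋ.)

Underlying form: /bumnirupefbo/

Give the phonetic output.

[bummirupefbo]

/n/ after /m/ (labial) → [m]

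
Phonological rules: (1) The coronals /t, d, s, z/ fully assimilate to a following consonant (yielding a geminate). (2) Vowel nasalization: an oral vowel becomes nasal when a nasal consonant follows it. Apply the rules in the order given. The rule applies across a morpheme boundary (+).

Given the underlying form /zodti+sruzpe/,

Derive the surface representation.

Rule 1: /d/ before /t/ → [t] (total assimilation)
Rule 1: /s/ before /r/ → [r] (total assimilation)
Rule 1: /z/ before /p/ → [p] (total assimilation)
After rule 1: zotti+rruppe
Rule 2: no segment meets the rule's conditions; no change.

[zotti+rruppe]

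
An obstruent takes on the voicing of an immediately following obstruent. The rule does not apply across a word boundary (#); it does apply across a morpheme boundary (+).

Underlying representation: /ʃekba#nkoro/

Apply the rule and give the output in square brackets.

[ʃegba#nkoro]

/k/ before /b/ (voiced) → [g]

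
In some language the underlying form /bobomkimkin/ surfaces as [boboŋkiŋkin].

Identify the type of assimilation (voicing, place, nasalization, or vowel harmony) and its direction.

place assimilation, regressive

/m/→[ŋ] /m/→[ŋ].
Each target copies a feature from the following segment, so the direction is regressive.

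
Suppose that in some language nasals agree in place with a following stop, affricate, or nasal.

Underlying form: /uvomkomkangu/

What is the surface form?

/m/ before /k/ (velar) → [ŋ]
/m/ before /k/ (velar) → [ŋ]
/n/ before /g/ (velar) → [ŋ]

[uvoŋkoŋkaŋgu]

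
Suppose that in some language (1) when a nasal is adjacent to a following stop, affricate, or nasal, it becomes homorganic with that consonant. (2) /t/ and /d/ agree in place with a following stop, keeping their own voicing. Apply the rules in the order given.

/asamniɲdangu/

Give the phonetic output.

[asannindaŋgu]

Rule 1: /m/ before /n/ (alveolar) → [n]
Rule 1: /ɲ/ before /d/ (alveolar) → [n]
Rule 1: /n/ before /g/ (velar) → [ŋ]
After rule 1: asannindaŋgu
Rule 2: no segment meets the rule's conditions; no change.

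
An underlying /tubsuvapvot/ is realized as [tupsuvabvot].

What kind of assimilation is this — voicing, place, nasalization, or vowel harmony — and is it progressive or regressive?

/b/→[p] /p/→[b].
Each target copies a feature from the following segment, so the direction is regressive.

voicing assimilation, regressive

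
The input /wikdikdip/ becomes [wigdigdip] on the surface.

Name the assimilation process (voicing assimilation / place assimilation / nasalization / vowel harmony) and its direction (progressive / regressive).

voicing assimilation, regressive

/k/→[g] /k/→[g].
Each target copies a feature from the following segment, so the direction is regressive.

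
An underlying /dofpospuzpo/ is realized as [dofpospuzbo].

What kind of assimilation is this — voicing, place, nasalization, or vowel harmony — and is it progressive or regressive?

/p/→[b].
Each target copies a feature from the preceding segment, so the direction is progressive.

voicing assimilation, progressive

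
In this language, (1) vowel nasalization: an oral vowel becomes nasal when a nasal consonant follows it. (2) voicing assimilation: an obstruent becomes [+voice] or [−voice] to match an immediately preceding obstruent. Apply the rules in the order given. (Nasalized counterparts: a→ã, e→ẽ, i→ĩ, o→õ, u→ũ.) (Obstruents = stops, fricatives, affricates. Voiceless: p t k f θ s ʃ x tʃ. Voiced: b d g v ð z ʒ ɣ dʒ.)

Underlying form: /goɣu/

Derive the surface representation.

Rule 1: no segment meets the rule's conditions; no change.
After rule 1: goɣu
Rule 2: no segment meets the rule's conditions; no change.

[goɣu]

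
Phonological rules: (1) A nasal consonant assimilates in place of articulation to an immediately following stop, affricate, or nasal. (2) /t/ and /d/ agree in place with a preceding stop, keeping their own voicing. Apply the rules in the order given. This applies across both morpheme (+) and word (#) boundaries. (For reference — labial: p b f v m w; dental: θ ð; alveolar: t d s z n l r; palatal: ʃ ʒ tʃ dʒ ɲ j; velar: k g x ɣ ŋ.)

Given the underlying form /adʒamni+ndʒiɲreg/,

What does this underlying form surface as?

[adʒanni+ɲdʒiɲreg]

Rule 1: /m/ before /n/ (alveolar) → [n]
Rule 1: /n/ before /dʒ/ (palatal) → [ɲ]
After rule 1: adʒanni+ɲdʒiɲreg
Rule 2: no segment meets the rule's conditions; no change.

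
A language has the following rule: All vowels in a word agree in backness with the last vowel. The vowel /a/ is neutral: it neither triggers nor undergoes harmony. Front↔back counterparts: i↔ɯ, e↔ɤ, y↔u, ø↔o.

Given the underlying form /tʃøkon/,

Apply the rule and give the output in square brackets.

/ø/ harmonizes with /o/ ([+back]) → [o]

[tʃokon]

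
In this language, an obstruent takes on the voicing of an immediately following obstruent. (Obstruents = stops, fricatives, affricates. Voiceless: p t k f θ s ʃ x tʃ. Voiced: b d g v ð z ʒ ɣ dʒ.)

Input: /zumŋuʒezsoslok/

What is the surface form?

[zumŋuʒessoslok]

/z/ before /s/ (voiceless) → [s]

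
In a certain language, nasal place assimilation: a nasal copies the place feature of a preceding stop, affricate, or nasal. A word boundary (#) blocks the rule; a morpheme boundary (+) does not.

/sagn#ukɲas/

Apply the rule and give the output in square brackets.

/n/ after /g/ (velar) → [ŋ]
/ɲ/ after /k/ (velar) → [ŋ]

[sagŋ#ukŋas]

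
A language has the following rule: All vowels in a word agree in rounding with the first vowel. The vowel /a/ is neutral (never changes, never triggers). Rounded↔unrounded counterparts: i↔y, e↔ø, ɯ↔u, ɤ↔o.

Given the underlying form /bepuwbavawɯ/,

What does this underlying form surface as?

[bepɯwbavawɯ]

/u/ harmonizes with /e/ ([-round]) → [ɯ]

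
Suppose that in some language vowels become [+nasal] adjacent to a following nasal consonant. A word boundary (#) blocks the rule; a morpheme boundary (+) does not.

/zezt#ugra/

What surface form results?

[zezt#ugra]

no segment meets the rule's conditions; no change.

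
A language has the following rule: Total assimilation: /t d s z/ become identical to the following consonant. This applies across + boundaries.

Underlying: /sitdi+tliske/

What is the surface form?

/t/ before /d/ → [d] (total assimilation)
/t/ before /l/ → [l] (total assimilation)
/s/ before /k/ → [k] (total assimilation)

[siddi+llikke]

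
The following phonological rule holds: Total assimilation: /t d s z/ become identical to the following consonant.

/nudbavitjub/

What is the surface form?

[nubbavijjub]

/d/ before /b/ → [b] (total assimilation)
/t/ before /j/ → [j] (total assimilation)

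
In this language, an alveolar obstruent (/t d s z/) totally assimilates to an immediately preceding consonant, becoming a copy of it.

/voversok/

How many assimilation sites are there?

1

/s/ after /r/ → [r] (total assimilation)
1 segment changes.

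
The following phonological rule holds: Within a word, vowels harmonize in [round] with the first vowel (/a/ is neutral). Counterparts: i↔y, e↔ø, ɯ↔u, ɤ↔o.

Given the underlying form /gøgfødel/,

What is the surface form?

/e/ harmonizes with /ø/ ([+round]) → [ø]

[gøgfødøl]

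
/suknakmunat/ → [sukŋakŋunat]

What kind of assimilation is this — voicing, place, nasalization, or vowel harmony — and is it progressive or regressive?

place assimilation, progressive

/n/→[ŋ] /m/→[ŋ].
Each target copies a feature from the preceding segment, so the direction is progressive.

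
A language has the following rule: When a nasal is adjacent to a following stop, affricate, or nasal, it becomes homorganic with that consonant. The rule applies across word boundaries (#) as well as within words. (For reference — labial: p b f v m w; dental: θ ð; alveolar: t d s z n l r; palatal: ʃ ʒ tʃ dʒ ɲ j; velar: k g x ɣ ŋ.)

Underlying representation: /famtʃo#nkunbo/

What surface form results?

/m/ before /tʃ/ (palatal) → [ɲ]
/n/ before /k/ (velar) → [ŋ]
/n/ before /b/ (labial) → [m]

[faɲtʃo#ŋkumbo]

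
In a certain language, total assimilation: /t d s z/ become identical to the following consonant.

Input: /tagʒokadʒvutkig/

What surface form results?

[tagʒokadʒvukkig]

/t/ before /k/ → [k] (total assimilation)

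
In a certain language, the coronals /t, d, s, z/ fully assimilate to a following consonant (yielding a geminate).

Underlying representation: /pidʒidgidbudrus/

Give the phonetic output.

/d/ before /g/ → [g] (total assimilation)
/d/ before /b/ → [b] (total assimilation)
/d/ before /r/ → [r] (total assimilation)

[pidʒiggibburrus]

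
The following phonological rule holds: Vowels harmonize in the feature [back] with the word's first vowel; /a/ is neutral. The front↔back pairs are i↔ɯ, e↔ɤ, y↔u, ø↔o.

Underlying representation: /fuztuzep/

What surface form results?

[fuztuzɤp]

/e/ harmonizes with /u/ ([+back]) → [ɤ]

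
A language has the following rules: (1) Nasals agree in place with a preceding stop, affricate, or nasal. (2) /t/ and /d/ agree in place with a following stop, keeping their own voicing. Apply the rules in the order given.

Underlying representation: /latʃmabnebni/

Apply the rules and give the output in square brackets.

[latʃɲabmebmi]

Rule 1: /m/ after /tʃ/ (palatal) → [ɲ]
Rule 1: /n/ after /b/ (labial) → [m]
Rule 1: /n/ after /b/ (labial) → [m]
After rule 1: latʃɲabmebmi
Rule 2: no segment meets the rule's conditions; no change.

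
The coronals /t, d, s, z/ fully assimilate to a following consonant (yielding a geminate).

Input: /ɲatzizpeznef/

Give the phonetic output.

[ɲazzippennef]

/t/ before /z/ → [z] (total assimilation)
/z/ before /p/ → [p] (total assimilation)
/z/ before /n/ → [n] (total assimilation)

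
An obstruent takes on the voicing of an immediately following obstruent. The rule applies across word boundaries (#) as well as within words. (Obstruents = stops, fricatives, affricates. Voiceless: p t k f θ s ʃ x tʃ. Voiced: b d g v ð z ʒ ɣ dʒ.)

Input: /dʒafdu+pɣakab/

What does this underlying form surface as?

/f/ before /d/ (voiced) → [v]
/p/ before /ɣ/ (voiced) → [b]

[dʒavdu+bɣakab]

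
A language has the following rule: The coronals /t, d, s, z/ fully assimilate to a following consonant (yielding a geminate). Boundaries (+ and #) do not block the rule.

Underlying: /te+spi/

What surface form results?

[te+ppi]

/s/ before /p/ → [p] (total assimilation)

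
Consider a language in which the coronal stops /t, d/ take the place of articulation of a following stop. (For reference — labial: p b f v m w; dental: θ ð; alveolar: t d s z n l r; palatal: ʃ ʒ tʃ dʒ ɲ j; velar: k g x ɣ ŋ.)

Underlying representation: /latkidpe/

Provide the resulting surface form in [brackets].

[lakkibpe]

/t/ before /k/ (velar) → [k]
/d/ before /p/ (labial) → [b]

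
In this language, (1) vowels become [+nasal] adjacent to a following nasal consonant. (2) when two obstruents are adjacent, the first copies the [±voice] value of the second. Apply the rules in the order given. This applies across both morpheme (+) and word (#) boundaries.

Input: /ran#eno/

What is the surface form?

Rule 1: /a/ before nasal /n/ → [ã]
Rule 1: /e/ before nasal /n/ → [ẽ]
After rule 1: rãn#ẽno
Rule 2: no segment meets the rule's conditions; no change.

[rãn#ẽno]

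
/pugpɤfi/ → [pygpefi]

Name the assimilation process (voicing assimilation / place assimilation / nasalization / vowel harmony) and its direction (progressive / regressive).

vowel harmony, regressive

/u/→[y] /ɤ/→[e].
Vowels agree with the last vowel, so the harmony is regressive.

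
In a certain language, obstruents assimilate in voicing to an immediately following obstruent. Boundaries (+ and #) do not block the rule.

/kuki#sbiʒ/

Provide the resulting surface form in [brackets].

[kuki#zbiʒ]

/s/ before /b/ (voiced) → [z]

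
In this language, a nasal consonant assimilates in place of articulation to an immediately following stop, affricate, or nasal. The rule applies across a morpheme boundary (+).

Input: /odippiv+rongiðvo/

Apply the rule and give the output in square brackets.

/n/ before /g/ (velar) → [ŋ]

[odippiv+roŋgiðvo]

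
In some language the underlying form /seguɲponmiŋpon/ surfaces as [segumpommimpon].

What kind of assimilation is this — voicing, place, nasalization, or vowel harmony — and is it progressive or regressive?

place assimilation, regressive

/ɲ/→[m] /n/→[m] /ŋ/→[m].
Each target copies a feature from the following segment, so the direction is regressive.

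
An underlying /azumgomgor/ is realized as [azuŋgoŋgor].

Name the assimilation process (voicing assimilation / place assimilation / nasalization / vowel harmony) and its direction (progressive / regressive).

place assimilation, regressive

/m/→[ŋ] /m/→[ŋ].
Each target copies a feature from the following segment, so the direction is regressive.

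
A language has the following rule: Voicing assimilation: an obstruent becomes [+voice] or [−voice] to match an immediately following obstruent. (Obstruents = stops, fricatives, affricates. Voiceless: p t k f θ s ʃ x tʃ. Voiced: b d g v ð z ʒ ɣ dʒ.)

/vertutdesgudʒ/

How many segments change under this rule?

2

/t/ before /d/ (voiced) → [d]
/s/ before /g/ (voiced) → [z]
2 segments change.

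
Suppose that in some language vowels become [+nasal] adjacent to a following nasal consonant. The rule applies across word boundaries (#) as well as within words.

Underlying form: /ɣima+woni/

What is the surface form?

/i/ before nasal /m/ → [ĩ]
/o/ before nasal /n/ → [õ]

[ɣĩma+wõni]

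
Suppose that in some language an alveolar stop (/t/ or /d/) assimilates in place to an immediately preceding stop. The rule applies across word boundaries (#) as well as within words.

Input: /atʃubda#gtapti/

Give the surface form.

/d/ after /b/ (labial) → [b]
/t/ after /g/ (velar) → [k]
/t/ after /p/ (labial) → [p]

[atʃubba#gkappi]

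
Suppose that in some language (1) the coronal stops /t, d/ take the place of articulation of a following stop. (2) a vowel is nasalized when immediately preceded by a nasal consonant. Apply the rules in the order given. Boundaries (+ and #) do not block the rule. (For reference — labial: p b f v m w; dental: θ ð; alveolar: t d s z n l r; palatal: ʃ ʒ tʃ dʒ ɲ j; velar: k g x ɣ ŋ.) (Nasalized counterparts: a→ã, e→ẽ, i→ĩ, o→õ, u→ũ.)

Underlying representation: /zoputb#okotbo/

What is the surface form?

Rule 1: /t/ before /b/ (labial) → [p]
Rule 1: /t/ before /b/ (labial) → [p]
After rule 1: zopupb#okopbo
Rule 2: no segment meets the rule's conditions; no change.

[zopupb#okopbo]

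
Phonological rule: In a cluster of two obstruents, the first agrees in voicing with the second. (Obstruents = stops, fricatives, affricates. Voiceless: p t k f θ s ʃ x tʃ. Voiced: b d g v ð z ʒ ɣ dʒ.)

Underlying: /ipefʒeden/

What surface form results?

/f/ before /ʒ/ (voiced) → [v]

[ipevʒeden]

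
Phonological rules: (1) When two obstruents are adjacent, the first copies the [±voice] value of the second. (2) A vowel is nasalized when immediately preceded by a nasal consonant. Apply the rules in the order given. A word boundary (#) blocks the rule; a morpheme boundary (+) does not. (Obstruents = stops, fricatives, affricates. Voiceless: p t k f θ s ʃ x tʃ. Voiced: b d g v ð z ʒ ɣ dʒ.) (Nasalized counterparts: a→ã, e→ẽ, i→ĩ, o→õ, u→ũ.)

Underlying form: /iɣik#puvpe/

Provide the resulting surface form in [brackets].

[iɣik#pufpe]

Rule 1: /v/ before /p/ (voiceless) → [f]
After rule 1: iɣik#pufpe
Rule 2: no segment meets the rule's conditions; no change.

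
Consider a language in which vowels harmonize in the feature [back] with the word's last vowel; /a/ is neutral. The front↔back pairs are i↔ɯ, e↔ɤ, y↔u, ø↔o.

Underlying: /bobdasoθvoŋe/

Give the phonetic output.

/o/ harmonizes with /e/ ([-back]) → [ø]
/o/ harmonizes with /e/ ([-back]) → [ø]
/o/ harmonizes with /e/ ([-back]) → [ø]

[bøbdasøθvøŋe]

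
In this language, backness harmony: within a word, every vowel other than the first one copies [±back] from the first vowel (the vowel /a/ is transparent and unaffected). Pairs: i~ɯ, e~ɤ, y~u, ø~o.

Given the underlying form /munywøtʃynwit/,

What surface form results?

/y/ harmonizes with /u/ ([+back]) → [u]
/ø/ harmonizes with /u/ ([+back]) → [o]
/y/ harmonizes with /u/ ([+back]) → [u]
/i/ harmonizes with /u/ ([+back]) → [ɯ]

[munuwotʃunwɯt]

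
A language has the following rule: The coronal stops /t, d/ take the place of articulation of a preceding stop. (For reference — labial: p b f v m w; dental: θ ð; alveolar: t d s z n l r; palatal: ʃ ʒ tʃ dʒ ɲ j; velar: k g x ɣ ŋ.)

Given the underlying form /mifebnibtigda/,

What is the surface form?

/t/ after /b/ (labial) → [p]
/d/ after /g/ (velar) → [g]

[mifebnibpigga]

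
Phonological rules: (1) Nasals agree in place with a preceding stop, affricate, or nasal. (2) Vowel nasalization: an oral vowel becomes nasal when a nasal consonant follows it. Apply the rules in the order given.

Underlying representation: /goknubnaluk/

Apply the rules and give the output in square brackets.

Rule 1: /n/ after /k/ (velar) → [ŋ]
Rule 1: /n/ after /b/ (labial) → [m]
After rule 1: gokŋubmaluk
Rule 2: no segment meets the rule's conditions; no change.

[gokŋubmaluk]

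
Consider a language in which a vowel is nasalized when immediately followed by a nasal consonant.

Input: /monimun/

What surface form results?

/o/ before nasal /n/ → [õ]
/i/ before nasal /m/ → [ĩ]
/u/ before nasal /n/ → [ũ]

[mõnĩmũn]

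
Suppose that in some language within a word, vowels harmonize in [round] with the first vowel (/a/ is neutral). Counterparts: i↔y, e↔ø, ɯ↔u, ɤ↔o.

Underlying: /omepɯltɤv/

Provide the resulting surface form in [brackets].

/e/ harmonizes with /o/ ([+round]) → [ø]
/ɯ/ harmonizes with /o/ ([+round]) → [u]
/ɤ/ harmonizes with /o/ ([+round]) → [o]

[omøpultov]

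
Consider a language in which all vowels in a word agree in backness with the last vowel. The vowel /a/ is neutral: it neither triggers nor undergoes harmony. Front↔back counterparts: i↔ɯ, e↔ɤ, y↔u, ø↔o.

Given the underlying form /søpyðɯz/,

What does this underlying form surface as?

/ø/ harmonizes with /ɯ/ ([+back]) → [o]
/y/ harmonizes with /ɯ/ ([+back]) → [u]

[sopuðɯz]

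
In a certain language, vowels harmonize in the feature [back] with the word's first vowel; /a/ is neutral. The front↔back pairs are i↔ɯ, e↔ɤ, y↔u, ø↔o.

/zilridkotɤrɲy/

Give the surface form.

/o/ harmonizes with /i/ ([-back]) → [ø]
/ɤ/ harmonizes with /i/ ([-back]) → [e]

[zilridkøterɲy]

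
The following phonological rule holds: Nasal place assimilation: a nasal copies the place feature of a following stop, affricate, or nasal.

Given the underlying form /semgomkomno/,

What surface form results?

[seŋgoŋkonno]

/m/ before /g/ (velar) → [ŋ]
/m/ before /k/ (velar) → [ŋ]
/m/ before /n/ (alveolar) → [n]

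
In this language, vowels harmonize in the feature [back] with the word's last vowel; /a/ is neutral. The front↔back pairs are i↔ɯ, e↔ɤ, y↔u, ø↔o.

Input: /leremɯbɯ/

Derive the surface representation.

[lɤrɤmɯbɯ]

/e/ harmonizes with /ɯ/ ([+back]) → [ɤ]
/e/ harmonizes with /ɯ/ ([+back]) → [ɤ]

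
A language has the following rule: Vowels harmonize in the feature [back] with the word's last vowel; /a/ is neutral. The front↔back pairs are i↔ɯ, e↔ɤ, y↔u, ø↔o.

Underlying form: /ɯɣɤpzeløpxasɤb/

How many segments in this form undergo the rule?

/e/ harmonizes with /ɤ/ ([+back]) → [ɤ]
/ø/ harmonizes with /ɤ/ ([+back]) → [o]
2 segments change.

2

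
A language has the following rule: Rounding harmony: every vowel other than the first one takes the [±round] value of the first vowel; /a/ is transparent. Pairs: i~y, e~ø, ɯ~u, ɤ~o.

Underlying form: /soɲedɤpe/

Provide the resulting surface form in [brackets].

/e/ harmonizes with /o/ ([+round]) → [ø]
/ɤ/ harmonizes with /o/ ([+round]) → [o]
/e/ harmonizes with /o/ ([+round]) → [ø]

[soɲødopø]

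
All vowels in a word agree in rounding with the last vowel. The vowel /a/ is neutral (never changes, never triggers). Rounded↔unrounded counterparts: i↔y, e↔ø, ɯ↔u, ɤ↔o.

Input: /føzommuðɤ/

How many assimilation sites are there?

3

/ø/ harmonizes with /ɤ/ ([-round]) → [e]
/o/ harmonizes with /ɤ/ ([-round]) → [ɤ]
/u/ harmonizes with /ɤ/ ([-round]) → [ɯ]
3 segments change.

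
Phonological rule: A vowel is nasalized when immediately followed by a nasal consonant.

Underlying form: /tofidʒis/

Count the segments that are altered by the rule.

0

No segment meets the rule's conditions.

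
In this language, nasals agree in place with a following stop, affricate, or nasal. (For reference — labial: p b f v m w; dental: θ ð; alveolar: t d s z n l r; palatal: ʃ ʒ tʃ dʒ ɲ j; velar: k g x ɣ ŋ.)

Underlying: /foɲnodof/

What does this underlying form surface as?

/ɲ/ before /n/ (alveolar) → [n]

[fonnodof]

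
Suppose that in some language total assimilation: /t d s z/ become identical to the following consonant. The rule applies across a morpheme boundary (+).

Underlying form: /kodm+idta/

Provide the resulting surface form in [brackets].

[komm+itta]

/d/ before /m/ → [m] (total assimilation)
/d/ before /t/ → [t] (total assimilation)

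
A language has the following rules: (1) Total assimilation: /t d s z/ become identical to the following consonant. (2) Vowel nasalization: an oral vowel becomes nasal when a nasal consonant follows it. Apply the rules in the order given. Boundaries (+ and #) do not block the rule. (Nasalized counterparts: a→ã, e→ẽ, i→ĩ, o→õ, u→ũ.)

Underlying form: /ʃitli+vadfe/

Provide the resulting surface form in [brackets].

[ʃilli+vaffe]

Rule 1: /t/ before /l/ → [l] (total assimilation)
Rule 1: /d/ before /f/ → [f] (total assimilation)
After rule 1: ʃilli+vaffe
Rule 2: no segment meets the rule's conditions; no change.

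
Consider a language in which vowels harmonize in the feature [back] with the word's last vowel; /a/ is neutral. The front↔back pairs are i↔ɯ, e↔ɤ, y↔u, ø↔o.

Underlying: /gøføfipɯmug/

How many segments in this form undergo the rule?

3

/ø/ harmonizes with /u/ ([+back]) → [o]
/ø/ harmonizes with /u/ ([+back]) → [o]
/i/ harmonizes with /u/ ([+back]) → [ɯ]
3 segments change.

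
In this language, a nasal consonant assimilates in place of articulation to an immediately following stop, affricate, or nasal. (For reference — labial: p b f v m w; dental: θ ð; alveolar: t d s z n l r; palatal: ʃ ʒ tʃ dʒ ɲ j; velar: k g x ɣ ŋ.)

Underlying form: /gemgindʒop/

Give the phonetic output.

/m/ before /g/ (velar) → [ŋ]
/n/ before /dʒ/ (palatal) → [ɲ]

[geŋgiɲdʒop]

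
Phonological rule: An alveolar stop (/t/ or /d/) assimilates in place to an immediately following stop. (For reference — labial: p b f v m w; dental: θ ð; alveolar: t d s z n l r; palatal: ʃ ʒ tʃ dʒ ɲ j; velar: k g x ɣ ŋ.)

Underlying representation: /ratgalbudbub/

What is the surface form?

[rakgalbubbub]

/t/ before /g/ (velar) → [k]
/d/ before /b/ (labial) → [b]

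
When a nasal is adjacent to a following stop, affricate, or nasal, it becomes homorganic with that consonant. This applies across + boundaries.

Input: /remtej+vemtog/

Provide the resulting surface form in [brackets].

/m/ before /t/ (alveolar) → [n]
/m/ before /t/ (alveolar) → [n]

[rentej+ventog]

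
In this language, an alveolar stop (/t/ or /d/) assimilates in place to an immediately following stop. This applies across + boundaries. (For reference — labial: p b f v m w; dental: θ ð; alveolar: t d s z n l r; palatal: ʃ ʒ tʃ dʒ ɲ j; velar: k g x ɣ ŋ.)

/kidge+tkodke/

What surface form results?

[kigge+kkogke]

/d/ before /g/ (velar) → [g]
/t/ before /k/ (velar) → [k]
/d/ before /k/ (velar) → [g]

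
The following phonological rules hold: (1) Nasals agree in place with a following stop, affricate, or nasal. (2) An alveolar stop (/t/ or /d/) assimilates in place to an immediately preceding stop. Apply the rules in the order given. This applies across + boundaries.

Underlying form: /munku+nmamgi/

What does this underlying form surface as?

[muŋku+mmaŋgi]

Rule 1: /n/ before /k/ (velar) → [ŋ]
Rule 1: /n/ before /m/ (labial) → [m]
Rule 1: /m/ before /g/ (velar) → [ŋ]
After rule 1: muŋku+mmaŋgi
Rule 2: no segment meets the rule's conditions; no change.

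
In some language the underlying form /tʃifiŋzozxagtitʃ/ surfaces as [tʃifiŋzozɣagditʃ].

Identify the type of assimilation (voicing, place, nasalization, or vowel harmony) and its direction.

/x/→[ɣ] /t/→[d].
Each target copies a feature from the preceding segment, so the direction is progressive.

voicing assimilation, progressive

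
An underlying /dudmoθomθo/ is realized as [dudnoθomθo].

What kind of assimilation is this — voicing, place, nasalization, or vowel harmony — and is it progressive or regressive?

place assimilation, progressive

/m/→[n].
Each target copies a feature from the preceding segment, so the direction is progressive.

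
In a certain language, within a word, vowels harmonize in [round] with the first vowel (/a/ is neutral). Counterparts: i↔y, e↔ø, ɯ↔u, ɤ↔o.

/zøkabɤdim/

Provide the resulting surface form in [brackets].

/ɤ/ harmonizes with /ø/ ([+round]) → [o]
/i/ harmonizes with /ø/ ([+round]) → [y]

[zøkabodym]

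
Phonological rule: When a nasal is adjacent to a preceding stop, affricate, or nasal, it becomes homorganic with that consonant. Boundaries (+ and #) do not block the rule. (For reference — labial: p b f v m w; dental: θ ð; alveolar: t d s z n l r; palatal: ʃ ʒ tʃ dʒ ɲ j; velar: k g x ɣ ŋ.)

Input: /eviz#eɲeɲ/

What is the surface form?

[eviz#eɲeɲ]

no segment meets the rule's conditions; no change.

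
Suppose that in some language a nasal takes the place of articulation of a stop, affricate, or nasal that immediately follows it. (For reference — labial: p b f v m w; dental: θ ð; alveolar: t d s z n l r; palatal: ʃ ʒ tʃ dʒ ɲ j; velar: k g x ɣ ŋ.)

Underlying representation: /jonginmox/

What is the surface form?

[joŋgimmox]

/n/ before /g/ (velar) → [ŋ]
/n/ before /m/ (labial) → [m]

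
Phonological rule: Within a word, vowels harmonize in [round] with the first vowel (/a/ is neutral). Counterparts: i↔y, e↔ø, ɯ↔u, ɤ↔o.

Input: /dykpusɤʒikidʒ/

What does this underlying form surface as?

/ɤ/ harmonizes with /y/ ([+round]) → [o]
/i/ harmonizes with /y/ ([+round]) → [y]
/i/ harmonizes with /y/ ([+round]) → [y]

[dykpusoʒykydʒ]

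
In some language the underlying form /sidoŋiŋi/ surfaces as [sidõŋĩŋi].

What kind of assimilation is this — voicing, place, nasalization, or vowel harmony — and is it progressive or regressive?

/o/→[õ] /i/→[ĩ].
Each target copies a feature from the following segment, so the direction is regressive.

nasalization, regressive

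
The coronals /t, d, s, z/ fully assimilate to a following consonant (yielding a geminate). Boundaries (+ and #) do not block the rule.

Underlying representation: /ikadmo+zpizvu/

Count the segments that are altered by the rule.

3

/d/ before /m/ → [m] (total assimilation)
/z/ before /p/ → [p] (total assimilation)
/z/ before /v/ → [v] (total assimilation)
3 segments change.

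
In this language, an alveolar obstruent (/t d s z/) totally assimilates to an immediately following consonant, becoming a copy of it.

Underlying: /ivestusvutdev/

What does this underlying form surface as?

/s/ before /t/ → [t] (total assimilation)
/s/ before /v/ → [v] (total assimilation)
/t/ before /d/ → [d] (total assimilation)

[ivettuvvuddev]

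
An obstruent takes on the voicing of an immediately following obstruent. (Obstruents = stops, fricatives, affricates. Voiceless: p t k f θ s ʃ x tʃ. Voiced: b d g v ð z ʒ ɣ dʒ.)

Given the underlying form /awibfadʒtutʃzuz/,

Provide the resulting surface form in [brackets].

/b/ before /f/ (voiceless) → [p]
/dʒ/ before /t/ (voiceless) → [tʃ]
/tʃ/ before /z/ (voiced) → [dʒ]

[awipfatʃtudʒzuz]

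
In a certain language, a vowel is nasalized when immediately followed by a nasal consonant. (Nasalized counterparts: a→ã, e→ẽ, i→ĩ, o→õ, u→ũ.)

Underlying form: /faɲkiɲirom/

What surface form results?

/a/ before nasal /ɲ/ → [ã]
/i/ before nasal /ɲ/ → [ĩ]
/o/ before nasal /m/ → [õ]

[fãɲkĩɲirõm]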